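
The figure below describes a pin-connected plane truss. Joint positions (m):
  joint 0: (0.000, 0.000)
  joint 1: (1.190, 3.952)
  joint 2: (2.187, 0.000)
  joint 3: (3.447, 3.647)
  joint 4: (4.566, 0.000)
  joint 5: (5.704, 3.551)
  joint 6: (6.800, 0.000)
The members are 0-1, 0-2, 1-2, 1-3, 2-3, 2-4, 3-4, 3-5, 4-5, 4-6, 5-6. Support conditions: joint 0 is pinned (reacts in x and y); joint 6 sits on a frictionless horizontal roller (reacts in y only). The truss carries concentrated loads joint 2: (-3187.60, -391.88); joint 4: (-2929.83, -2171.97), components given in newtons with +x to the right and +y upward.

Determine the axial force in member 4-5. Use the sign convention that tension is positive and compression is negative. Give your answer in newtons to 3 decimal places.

1619.901

N=7 nodes, M=11 members, R=3 reactions → 2N=14, M+R=14
member 0 (0-1): L=4.1273, (cx,cy)=(0.2883,0.9575)
member 1 (0-2): L=2.1870, (cx,cy)=(1.0000,0.0000)
member 2 (1-2): L=4.0758, (cx,cy)=(0.2446,-0.9696)
member 3 (1-3): L=2.2775, (cx,cy)=(0.9910,-0.1339)
member 4 (2-3): L=3.8585, (cx,cy)=(0.3265,0.9452)
member 5 (2-4): L=2.3790, (cx,cy)=(1.0000,0.0000)
member 6 (3-4): L=3.8148, (cx,cy)=(0.2933,-0.9560)
member 7 (3-5): L=2.2590, (cx,cy)=(0.9991,-0.0425)
member 8 (4-5): L=3.7289, (cx,cy)=(0.3052,0.9523)
member 9 (4-6): L=2.2340, (cx,cy)=(1.0000,0.0000)
member 10 (5-6): L=3.7163, (cx,cy)=(0.2949,-0.9555)
solve A·x = −loads:
  F[0-1] = -1022.8380 N (compression)
  F[0-2] = -5822.5194 N (compression)
  F[1-2] = +1088.2891 N (tension)
  F[1-3] = -566.2209 N (compression)
  F[2-3] = -701.8214 N (compression)
  F[2-4] = -2139.5298 N (compression)
  F[3-4] = +658.3071 N (tension)
  F[3-5] = -984.2909 N (compression)
  F[4-5] = +1619.9013 N (tension)
  F[4-6] = +489.0331 N (tension)
  F[5-6] = -1658.2019 N (compression)
  Rx@0 = +6117.4300 N
  Ry@0 = +979.4005 N
  Ry@6 = +1584.4495 N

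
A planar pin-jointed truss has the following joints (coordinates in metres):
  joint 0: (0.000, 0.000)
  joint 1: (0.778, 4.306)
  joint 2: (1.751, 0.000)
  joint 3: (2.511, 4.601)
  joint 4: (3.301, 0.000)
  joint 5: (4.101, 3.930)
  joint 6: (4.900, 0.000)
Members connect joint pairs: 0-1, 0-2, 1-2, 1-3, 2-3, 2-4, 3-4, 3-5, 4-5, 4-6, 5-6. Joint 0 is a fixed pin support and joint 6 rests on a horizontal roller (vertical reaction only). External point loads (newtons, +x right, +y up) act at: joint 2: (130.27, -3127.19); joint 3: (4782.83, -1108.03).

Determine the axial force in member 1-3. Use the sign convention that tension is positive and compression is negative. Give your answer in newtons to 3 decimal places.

N=7 nodes, M=11 members, R=3 reactions → 2N=14, M+R=14
member 0 (0-1): L=4.3757, (cx,cy)=(0.1778,0.9841)
member 1 (0-2): L=1.7510, (cx,cy)=(1.0000,0.0000)
member 2 (1-2): L=4.4146, (cx,cy)=(0.2204,-0.9754)
member 3 (1-3): L=1.7579, (cx,cy)=(0.9858,0.1678)
member 4 (2-3): L=4.6633, (cx,cy)=(0.1630,0.9866)
member 5 (2-4): L=1.5500, (cx,cy)=(1.0000,0.0000)
member 6 (3-4): L=4.6683, (cx,cy)=(0.1692,-0.9856)
member 7 (3-5): L=1.7258, (cx,cy)=(0.9213,-0.3888)
member 8 (4-5): L=4.0106, (cx,cy)=(0.1995,0.9799)
member 9 (4-6): L=1.5990, (cx,cy)=(1.0000,0.0000)
member 10 (5-6): L=4.0104, (cx,cy)=(0.1992,-0.9800)
solve A·x = −loads:
  F[0-1] = +1972.4885 N (tension)
  F[0-2] = +4562.3929 N (tension)
  F[1-2] = -1857.3516 N (compression)
  F[1-3] = +771.0138 N (tension)
  F[2-3] = +5005.7905 N (tension)
  F[2-4] = +3206.9406 N (tension)
  F[3-4] = -5275.7722 N (compression)
  F[3-5] = -2511.7755 N (compression)
  F[4-5] = +5306.3194 N (tension)
  F[4-6] = +1255.6865 N (tension)
  F[5-6] = -6302.6334 N (compression)
  Rx@0 = -4913.1000 N
  Ry@0 = -1941.0604 N
  Ry@6 = +6176.2804 N

771.014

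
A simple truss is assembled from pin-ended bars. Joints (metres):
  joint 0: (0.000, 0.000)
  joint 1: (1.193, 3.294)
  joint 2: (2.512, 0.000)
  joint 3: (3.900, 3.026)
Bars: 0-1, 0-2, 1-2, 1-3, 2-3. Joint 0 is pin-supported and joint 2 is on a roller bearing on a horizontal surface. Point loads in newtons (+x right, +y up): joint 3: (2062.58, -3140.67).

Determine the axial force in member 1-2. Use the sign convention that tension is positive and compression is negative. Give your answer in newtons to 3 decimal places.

-4903.102

N=4 nodes, M=5 members, R=3 reactions → 2N=8, M+R=8
member 0 (0-1): L=3.5034, (cx,cy)=(0.3405,0.9402)
member 1 (0-2): L=2.5120, (cx,cy)=(1.0000,0.0000)
member 2 (1-2): L=3.5483, (cx,cy)=(0.3717,-0.9283)
member 3 (1-3): L=2.7202, (cx,cy)=(0.9951,-0.0985)
member 4 (2-3): L=3.3291, (cx,cy)=(0.4169,0.9089)
solve A·x = −loads:
  F[0-1] = +4488.2331 N (tension)
  F[0-2] = +534.2105 N (tension)
  F[1-2] = -4903.1024 N (compression)
  F[1-3] = +3367.3860 N (tension)
  F[2-3] = -3090.3110 N (compression)
  Rx@0 = -2062.5800 N
  Ry@0 = -4219.9909 N
  Ry@2 = +7360.6609 N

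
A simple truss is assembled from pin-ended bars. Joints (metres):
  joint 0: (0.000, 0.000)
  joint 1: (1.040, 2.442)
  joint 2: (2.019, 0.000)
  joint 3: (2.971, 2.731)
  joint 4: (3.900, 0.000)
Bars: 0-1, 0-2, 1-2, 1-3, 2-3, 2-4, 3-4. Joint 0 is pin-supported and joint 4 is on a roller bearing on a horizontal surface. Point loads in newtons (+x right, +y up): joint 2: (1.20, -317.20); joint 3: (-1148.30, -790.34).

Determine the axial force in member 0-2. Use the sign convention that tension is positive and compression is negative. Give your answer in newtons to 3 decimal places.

N=5 nodes, M=7 members, R=3 reactions → 2N=10, M+R=10
member 0 (0-1): L=2.6542, (cx,cy)=(0.3918,0.9200)
member 1 (0-2): L=2.0190, (cx,cy)=(1.0000,0.0000)
member 2 (1-2): L=2.6309, (cx,cy)=(0.3721,-0.9282)
member 3 (1-3): L=1.9525, (cx,cy)=(0.9890,0.1480)
member 4 (2-3): L=2.8922, (cx,cy)=(0.3292,0.9443)
member 5 (2-4): L=1.8810, (cx,cy)=(1.0000,0.0000)
member 6 (3-4): L=2.8847, (cx,cy)=(0.3220,-0.9467)
solve A·x = −loads:
  F[0-1] = -1244.8987 N (compression)
  F[0-2] = -659.3155 N (compression)
  F[1-2] = +1089.9221 N (tension)
  F[1-3] = -903.3067 N (compression)
  F[2-3] = -735.4366 N (compression)
  F[2-4] = -12.8636 N (compression)
  F[3-4] = +39.9435 N (tension)
  Rx@0 = +1147.1000 N
  Ry@0 = +1145.3555 N
  Ry@4 = -37.8155 N

-659.316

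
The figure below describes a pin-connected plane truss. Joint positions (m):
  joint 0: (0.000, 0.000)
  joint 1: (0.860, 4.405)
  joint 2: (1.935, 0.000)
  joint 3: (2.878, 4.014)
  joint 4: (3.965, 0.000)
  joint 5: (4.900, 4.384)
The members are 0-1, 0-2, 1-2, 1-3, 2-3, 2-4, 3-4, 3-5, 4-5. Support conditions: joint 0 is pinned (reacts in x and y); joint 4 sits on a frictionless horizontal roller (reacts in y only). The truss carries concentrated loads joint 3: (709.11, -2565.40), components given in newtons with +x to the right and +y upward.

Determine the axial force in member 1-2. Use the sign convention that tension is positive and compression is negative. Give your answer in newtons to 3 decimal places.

N=6 nodes, M=9 members, R=3 reactions → 2N=12, M+R=12
member 0 (0-1): L=4.4882, (cx,cy)=(0.1916,0.9815)
member 1 (0-2): L=1.9350, (cx,cy)=(1.0000,0.0000)
member 2 (1-2): L=4.5343, (cx,cy)=(0.2371,-0.9715)
member 3 (1-3): L=2.0555, (cx,cy)=(0.9817,-0.1902)
member 4 (2-3): L=4.1233, (cx,cy)=(0.2287,0.9735)
member 5 (2-4): L=2.0300, (cx,cy)=(1.0000,0.0000)
member 6 (3-4): L=4.1586, (cx,cy)=(0.2614,-0.9652)
member 7 (3-5): L=2.0556, (cx,cy)=(0.9837,0.1800)
member 8 (4-5): L=4.4826, (cx,cy)=(0.2086,0.9780)
solve A·x = −loads:
  F[0-1] = +14.8471 N (tension)
  F[0-2] = +706.2651 N (tension)
  F[1-2] = -16.3396 N (compression)
  F[1-3] = +6.8437 N (tension)
  F[2-3] = +16.3059 N (tension)
  F[2-4] = +698.6621 N (tension)
  F[3-4] = -2672.8980 N (compression)
  F[3-5] = +0.0000 N (tension)
  F[4-5] = -0.0000 N (compression)
  Rx@0 = -709.1100 N
  Ry@0 = -14.5719 N
  Ry@4 = +2579.9719 N

-16.340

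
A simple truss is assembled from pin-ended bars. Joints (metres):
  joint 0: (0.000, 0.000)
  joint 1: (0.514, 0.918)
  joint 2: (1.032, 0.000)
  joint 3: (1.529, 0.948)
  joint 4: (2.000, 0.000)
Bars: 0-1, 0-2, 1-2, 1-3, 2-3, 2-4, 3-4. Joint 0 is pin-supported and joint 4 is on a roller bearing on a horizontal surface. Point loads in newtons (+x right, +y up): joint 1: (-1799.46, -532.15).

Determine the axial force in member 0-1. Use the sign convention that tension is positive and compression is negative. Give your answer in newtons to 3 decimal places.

N=5 nodes, M=7 members, R=3 reactions → 2N=10, M+R=10
member 0 (0-1): L=1.0521, (cx,cy)=(0.4885,0.8725)
member 1 (0-2): L=1.0320, (cx,cy)=(1.0000,0.0000)
member 2 (1-2): L=1.0541, (cx,cy)=(0.4914,-0.8709)
member 3 (1-3): L=1.0154, (cx,cy)=(0.9996,0.0295)
member 4 (2-3): L=1.0704, (cx,cy)=(0.4643,0.8857)
member 5 (2-4): L=0.9680, (cx,cy)=(1.0000,0.0000)
member 6 (3-4): L=1.0586, (cx,cy)=(0.4449,-0.8956)
solve A·x = −loads:
  F[0-1] = -1399.7545 N (compression)
  F[0-2] = -1115.6163 N (compression)
  F[1-2] = +815.5974 N (tension)
  F[1-3] = +715.1178 N (tension)
  F[2-3] = -802.0135 N (compression)
  F[2-4] = -342.4138 N (compression)
  F[3-4] = +769.5645 N (tension)
  Rx@0 = +1799.4600 N
  Ry@0 = +1221.3396 N
  Ry@4 = -689.1896 N

-1399.754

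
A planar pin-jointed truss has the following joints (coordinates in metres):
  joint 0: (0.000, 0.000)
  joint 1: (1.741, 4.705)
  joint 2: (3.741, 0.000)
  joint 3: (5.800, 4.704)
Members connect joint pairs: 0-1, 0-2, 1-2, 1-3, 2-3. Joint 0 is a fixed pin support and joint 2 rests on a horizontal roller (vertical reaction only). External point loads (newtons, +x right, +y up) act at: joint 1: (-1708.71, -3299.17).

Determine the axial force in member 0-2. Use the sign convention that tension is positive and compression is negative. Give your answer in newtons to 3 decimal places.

N=4 nodes, M=5 members, R=3 reactions → 2N=8, M+R=8
member 0 (0-1): L=5.0168, (cx,cy)=(0.3470,0.9379)
member 1 (0-2): L=3.7410, (cx,cy)=(1.0000,0.0000)
member 2 (1-2): L=5.1124, (cx,cy)=(0.3912,-0.9203)
member 3 (1-3): L=4.0590, (cx,cy)=(1.0000,-0.0002)
member 4 (2-3): L=5.1349, (cx,cy)=(0.4010,0.9161)
solve A·x = −loads:
  F[0-1] = -4172.0965 N (compression)
  F[0-2] = -260.8457 N (compression)
  F[1-2] = +666.7788 N (tension)
  F[1-3] = -0.0000 N (tension)
  F[2-3] = +0.0000 N (tension)
  Rx@0 = +1708.7100 N
  Ry@0 = +3912.8096 N
  Ry@2 = -613.6396 N

-260.846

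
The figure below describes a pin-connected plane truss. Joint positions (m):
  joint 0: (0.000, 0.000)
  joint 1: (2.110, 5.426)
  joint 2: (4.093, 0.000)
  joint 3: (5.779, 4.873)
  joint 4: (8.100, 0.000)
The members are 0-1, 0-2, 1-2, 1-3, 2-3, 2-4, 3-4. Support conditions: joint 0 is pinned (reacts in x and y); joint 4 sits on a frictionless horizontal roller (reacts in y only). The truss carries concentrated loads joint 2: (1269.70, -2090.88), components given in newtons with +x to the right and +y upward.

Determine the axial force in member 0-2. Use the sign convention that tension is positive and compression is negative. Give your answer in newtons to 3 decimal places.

1671.922

N=5 nodes, M=7 members, R=3 reactions → 2N=10, M+R=10
member 0 (0-1): L=5.8218, (cx,cy)=(0.3624,0.9320)
member 1 (0-2): L=4.0930, (cx,cy)=(1.0000,0.0000)
member 2 (1-2): L=5.7770, (cx,cy)=(0.3433,-0.9392)
member 3 (1-3): L=3.7104, (cx,cy)=(0.9888,-0.1490)
member 4 (2-3): L=5.1564, (cx,cy)=(0.3270,0.9450)
member 5 (2-4): L=4.0070, (cx,cy)=(1.0000,0.0000)
member 6 (3-4): L=5.3975, (cx,cy)=(0.4300,-0.9028)
solve A·x = −loads:
  F[0-1] = -1109.7939 N (compression)
  F[0-2] = +1671.9223 N (tension)
  F[1-2] = +1233.7558 N (tension)
  F[1-3] = -835.0446 N (compression)
  F[2-3] = +986.2980 N (tension)
  F[2-4] = +503.2277 N (tension)
  F[3-4] = -1170.2625 N (compression)
  Rx@0 = -1269.7000 N
  Ry@0 = +1034.3403 N
  Ry@4 = +1056.5397 N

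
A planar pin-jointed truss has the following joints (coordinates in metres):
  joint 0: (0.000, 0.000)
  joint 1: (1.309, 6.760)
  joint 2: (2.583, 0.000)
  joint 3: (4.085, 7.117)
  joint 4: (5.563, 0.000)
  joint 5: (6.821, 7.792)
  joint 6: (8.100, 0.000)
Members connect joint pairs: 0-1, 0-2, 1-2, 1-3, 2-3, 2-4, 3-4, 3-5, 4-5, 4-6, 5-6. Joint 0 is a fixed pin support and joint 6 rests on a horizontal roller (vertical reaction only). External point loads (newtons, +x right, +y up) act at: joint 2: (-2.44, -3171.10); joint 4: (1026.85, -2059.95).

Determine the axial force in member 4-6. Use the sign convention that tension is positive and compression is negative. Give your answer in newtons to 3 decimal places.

398.207

N=7 nodes, M=11 members, R=3 reactions → 2N=14, M+R=14
member 0 (0-1): L=6.8856, (cx,cy)=(0.1901,0.9818)
member 1 (0-2): L=2.5830, (cx,cy)=(1.0000,0.0000)
member 2 (1-2): L=6.8790, (cx,cy)=(0.1852,-0.9827)
member 3 (1-3): L=2.7989, (cx,cy)=(0.9918,0.1276)
member 4 (2-3): L=7.2738, (cx,cy)=(0.2065,0.9784)
member 5 (2-4): L=2.9800, (cx,cy)=(1.0000,0.0000)
member 6 (3-4): L=7.2688, (cx,cy)=(0.2033,-0.9791)
member 7 (3-5): L=2.8180, (cx,cy)=(0.9709,0.2395)
member 8 (4-5): L=7.8929, (cx,cy)=(0.1594,0.9872)
member 9 (4-6): L=2.5370, (cx,cy)=(1.0000,0.0000)
member 10 (5-6): L=7.8963, (cx,cy)=(0.1620,-0.9868)
solve A·x = −loads:
  F[0-1] = -2857.1737 N (compression)
  F[0-2] = +1567.5807 N (tension)
  F[1-2] = +2717.5027 N (tension)
  F[1-3] = -1055.0736 N (compression)
  F[2-3] = +511.6355 N (tension)
  F[2-4] = +1967.6553 N (tension)
  F[3-4] = -581.1265 N (compression)
  F[3-5] = -847.3086 N (compression)
  F[4-5] = +2662.9782 N (tension)
  F[4-6] = +398.2072 N (tension)
  F[5-6] = -2458.4461 N (compression)
  Rx@0 = -1024.4100 N
  Ry@0 = +2805.0681 N
  Ry@6 = +2425.9819 N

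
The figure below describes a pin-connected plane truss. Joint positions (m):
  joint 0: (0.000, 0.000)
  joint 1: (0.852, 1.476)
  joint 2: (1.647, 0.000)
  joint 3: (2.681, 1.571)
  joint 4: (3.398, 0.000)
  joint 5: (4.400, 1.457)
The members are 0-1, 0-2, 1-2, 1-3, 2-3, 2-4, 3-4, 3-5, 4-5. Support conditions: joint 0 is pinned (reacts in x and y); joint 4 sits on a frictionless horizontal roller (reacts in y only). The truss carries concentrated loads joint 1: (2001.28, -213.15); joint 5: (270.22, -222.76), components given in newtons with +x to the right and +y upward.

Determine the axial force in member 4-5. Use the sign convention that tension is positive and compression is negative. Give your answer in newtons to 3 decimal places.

N=6 nodes, M=9 members, R=3 reactions → 2N=12, M+R=12
member 0 (0-1): L=1.7043, (cx,cy)=(0.4999,0.8661)
member 1 (0-2): L=1.6470, (cx,cy)=(1.0000,0.0000)
member 2 (1-2): L=1.6765, (cx,cy)=(0.4742,-0.8804)
member 3 (1-3): L=1.8315, (cx,cy)=(0.9987,0.0519)
member 4 (2-3): L=1.8807, (cx,cy)=(0.5498,0.8353)
member 5 (2-4): L=1.7510, (cx,cy)=(1.0000,0.0000)
member 6 (3-4): L=1.7269, (cx,cy)=(0.4152,-0.9097)
member 7 (3-5): L=1.7228, (cx,cy)=(0.9978,-0.0662)
member 8 (4-5): L=1.7683, (cx,cy)=(0.5666,0.8240)
solve A·x = −loads:
  F[0-1] = +1028.9596 N (tension)
  F[0-2] = +1757.0967 N (tension)
  F[1-2] = -1305.4930 N (compression)
  F[1-3] = -868.9732 N (compression)
  F[2-3] = +1375.9884 N (tension)
  F[2-4] = +381.5291 N (tension)
  F[3-4] = -1243.3947 N (compression)
  F[3-5] = +405.8361 N (tension)
  F[4-5] = -237.7604 N (compression)
  Rx@0 = -2271.5000 N
  Ry@0 = -891.1493 N
  Ry@4 = +1327.0593 N

-237.760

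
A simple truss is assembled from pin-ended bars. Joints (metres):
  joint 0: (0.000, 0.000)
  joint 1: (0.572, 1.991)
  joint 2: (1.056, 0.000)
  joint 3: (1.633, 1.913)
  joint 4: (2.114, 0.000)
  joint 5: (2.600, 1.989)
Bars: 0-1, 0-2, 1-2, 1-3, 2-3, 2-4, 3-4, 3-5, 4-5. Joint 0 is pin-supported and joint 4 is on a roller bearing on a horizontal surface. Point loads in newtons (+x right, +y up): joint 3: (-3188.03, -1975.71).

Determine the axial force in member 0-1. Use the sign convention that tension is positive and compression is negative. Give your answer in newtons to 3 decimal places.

-3469.325

N=6 nodes, M=9 members, R=3 reactions → 2N=12, M+R=12
member 0 (0-1): L=2.0715, (cx,cy)=(0.2761,0.9611)
member 1 (0-2): L=1.0560, (cx,cy)=(1.0000,0.0000)
member 2 (1-2): L=2.0490, (cx,cy)=(0.2362,-0.9717)
member 3 (1-3): L=1.0639, (cx,cy)=(0.9973,-0.0733)
member 4 (2-3): L=1.9981, (cx,cy)=(0.2888,0.9574)
member 5 (2-4): L=1.0580, (cx,cy)=(1.0000,0.0000)
member 6 (3-4): L=1.9725, (cx,cy)=(0.2438,-0.9698)
member 7 (3-5): L=0.9700, (cx,cy)=(0.9969,0.0784)
member 8 (4-5): L=2.0475, (cx,cy)=(0.2374,0.9714)
solve A·x = −loads:
  F[0-1] = -3469.3254 N (compression)
  F[0-2] = -2230.0677 N (compression)
  F[1-2] = +3567.7922 N (tension)
  F[1-3] = -1805.5863 N (compression)
  F[2-3] = -3621.0919 N (compression)
  F[2-4] = -341.6371 N (compression)
  F[3-4] = +1401.0276 N (tension)
  F[3-5] = -0.0000 N (compression)
  F[4-5] = +0.0000 N (tension)
  Rx@0 = +3188.0300 N
  Ry@0 = +3334.4456 N
  Ry@4 = -1358.7356 N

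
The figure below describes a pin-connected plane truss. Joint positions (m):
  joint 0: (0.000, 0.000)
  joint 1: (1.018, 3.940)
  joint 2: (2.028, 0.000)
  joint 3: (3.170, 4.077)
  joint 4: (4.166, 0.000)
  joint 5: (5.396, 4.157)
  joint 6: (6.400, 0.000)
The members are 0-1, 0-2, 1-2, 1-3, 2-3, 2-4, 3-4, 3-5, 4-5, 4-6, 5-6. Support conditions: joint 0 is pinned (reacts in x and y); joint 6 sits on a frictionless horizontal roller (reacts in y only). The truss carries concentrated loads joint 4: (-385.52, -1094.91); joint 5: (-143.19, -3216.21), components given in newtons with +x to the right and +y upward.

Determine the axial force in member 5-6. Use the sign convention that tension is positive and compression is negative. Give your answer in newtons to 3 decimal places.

N=7 nodes, M=11 members, R=3 reactions → 2N=14, M+R=14
member 0 (0-1): L=4.0694, (cx,cy)=(0.2502,0.9682)
member 1 (0-2): L=2.0280, (cx,cy)=(1.0000,0.0000)
member 2 (1-2): L=4.0674, (cx,cy)=(0.2483,-0.9687)
member 3 (1-3): L=2.1564, (cx,cy)=(0.9980,0.0635)
member 4 (2-3): L=4.2339, (cx,cy)=(0.2697,0.9629)
member 5 (2-4): L=2.1380, (cx,cy)=(1.0000,0.0000)
member 6 (3-4): L=4.1969, (cx,cy)=(0.2373,-0.9714)
member 7 (3-5): L=2.2274, (cx,cy)=(0.9994,0.0359)
member 8 (4-5): L=4.3352, (cx,cy)=(0.2837,0.9589)
member 9 (4-6): L=2.2340, (cx,cy)=(1.0000,0.0000)
member 10 (5-6): L=4.2765, (cx,cy)=(0.2348,-0.9721)
solve A·x = −loads:
  F[0-1] = -1011.9158 N (compression)
  F[0-2] = -275.5687 N (compression)
  F[1-2] = +978.8100 N (tension)
  F[1-3] = -497.2001 N (compression)
  F[2-3] = -984.6466 N (compression)
  F[2-4] = +233.0707 N (tension)
  F[3-4] = +971.8385 N (tension)
  F[3-5] = -993.0564 N (compression)
  F[4-5] = +157.2992 N (tension)
  F[4-6] = +804.5957 N (tension)
  F[5-6] = -3427.1647 N (compression)
  Rx@0 = +528.7100 N
  Ry@0 = +979.7413 N
  Ry@6 = +3331.3787 N

-3427.165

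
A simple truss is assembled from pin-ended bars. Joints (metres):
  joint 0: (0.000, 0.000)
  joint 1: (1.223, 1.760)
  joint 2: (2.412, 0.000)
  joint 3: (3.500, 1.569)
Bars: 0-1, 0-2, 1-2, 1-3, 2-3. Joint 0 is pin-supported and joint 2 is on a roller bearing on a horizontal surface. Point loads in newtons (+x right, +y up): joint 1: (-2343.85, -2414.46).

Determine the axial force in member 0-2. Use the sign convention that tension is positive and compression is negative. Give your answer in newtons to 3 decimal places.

N=4 nodes, M=5 members, R=3 reactions → 2N=8, M+R=8
member 0 (0-1): L=2.1432, (cx,cy)=(0.5706,0.8212)
member 1 (0-2): L=2.4120, (cx,cy)=(1.0000,0.0000)
member 2 (1-2): L=2.1240, (cx,cy)=(0.5598,-0.8286)
member 3 (1-3): L=2.2850, (cx,cy)=(0.9965,-0.0836)
member 4 (2-3): L=1.9093, (cx,cy)=(0.5698,0.8218)
solve A·x = −loads:
  F[0-1] = -3532.0080 N (compression)
  F[0-2] = -328.3428 N (compression)
  F[1-2] = +586.5398 N (tension)
  F[1-3] = -0.0000 N (tension)
  F[2-3] = -0.0000 N (tension)
  Rx@0 = +2343.8500 N
  Ry@0 = +2900.4846 N
  Ry@2 = -486.0246 N

-328.343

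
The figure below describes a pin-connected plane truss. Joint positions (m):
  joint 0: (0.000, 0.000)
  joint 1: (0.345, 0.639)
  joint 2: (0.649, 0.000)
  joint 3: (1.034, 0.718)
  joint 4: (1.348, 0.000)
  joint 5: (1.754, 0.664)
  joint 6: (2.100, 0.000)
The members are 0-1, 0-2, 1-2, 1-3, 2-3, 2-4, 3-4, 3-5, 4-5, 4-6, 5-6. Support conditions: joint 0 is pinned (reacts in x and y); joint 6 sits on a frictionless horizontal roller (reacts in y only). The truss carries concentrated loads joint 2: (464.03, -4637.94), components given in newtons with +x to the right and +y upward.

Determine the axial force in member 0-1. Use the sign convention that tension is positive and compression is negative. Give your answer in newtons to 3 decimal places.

N=7 nodes, M=11 members, R=3 reactions → 2N=14, M+R=14
member 0 (0-1): L=0.7262, (cx,cy)=(0.4751,0.8799)
member 1 (0-2): L=0.6490, (cx,cy)=(1.0000,0.0000)
member 2 (1-2): L=0.7076, (cx,cy)=(0.4296,-0.9030)
member 3 (1-3): L=0.6935, (cx,cy)=(0.9935,0.1139)
member 4 (2-3): L=0.8147, (cx,cy)=(0.4726,0.8813)
member 5 (2-4): L=0.6990, (cx,cy)=(1.0000,0.0000)
member 6 (3-4): L=0.7837, (cx,cy)=(0.4007,-0.9162)
member 7 (3-5): L=0.7220, (cx,cy)=(0.9972,-0.0748)
member 8 (4-5): L=0.7783, (cx,cy)=(0.5217,0.8532)
member 9 (4-6): L=0.7520, (cx,cy)=(1.0000,0.0000)
member 10 (5-6): L=0.7487, (cx,cy)=(0.4621,-0.8868)
solve A·x = −loads:
  F[0-1] = -3641.8346 N (compression)
  F[0-2] = +2194.2108 N (tension)
  F[1-2] = +3156.8764 N (tension)
  F[1-3] = -3106.6105 N (compression)
  F[2-3] = +2027.9491 N (tension)
  F[2-4] = +2128.0572 N (tension)
  F[3-4] = -1437.3629 N (compression)
  F[3-5] = -1556.4867 N (compression)
  F[4-5] = +1543.6059 N (tension)
  F[4-6] = +746.8933 N (tension)
  F[5-6] = -1616.2690 N (compression)
  Rx@0 = -464.0300 N
  Ry@0 = +3204.5957 N
  Ry@6 = +1433.3443 N

-3641.835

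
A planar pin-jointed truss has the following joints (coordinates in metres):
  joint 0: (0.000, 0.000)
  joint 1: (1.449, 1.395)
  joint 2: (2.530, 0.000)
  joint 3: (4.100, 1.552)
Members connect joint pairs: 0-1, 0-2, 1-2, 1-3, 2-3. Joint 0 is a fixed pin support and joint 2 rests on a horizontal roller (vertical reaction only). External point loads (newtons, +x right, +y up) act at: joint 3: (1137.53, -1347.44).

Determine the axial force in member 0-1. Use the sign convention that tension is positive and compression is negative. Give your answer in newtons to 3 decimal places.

2211.738

N=4 nodes, M=5 members, R=3 reactions → 2N=8, M+R=8
member 0 (0-1): L=2.0114, (cx,cy)=(0.7204,0.6936)
member 1 (0-2): L=2.5300, (cx,cy)=(1.0000,0.0000)
member 2 (1-2): L=1.7648, (cx,cy)=(0.6125,-0.7904)
member 3 (1-3): L=2.6556, (cx,cy)=(0.9983,0.0591)
member 4 (2-3): L=2.2076, (cx,cy)=(0.7112,0.7030)
solve A·x = −loads:
  F[0-1] = +2211.7379 N (tension)
  F[0-2] = -455.8126 N (compression)
  F[1-2] = -1741.3299 N (compression)
  F[1-3] = +2664.6155 N (tension)
  F[2-3] = -2140.7273 N (compression)
  Rx@0 = -1137.5300 N
  Ry@0 = -1533.9634 N
  Ry@2 = +2881.4034 N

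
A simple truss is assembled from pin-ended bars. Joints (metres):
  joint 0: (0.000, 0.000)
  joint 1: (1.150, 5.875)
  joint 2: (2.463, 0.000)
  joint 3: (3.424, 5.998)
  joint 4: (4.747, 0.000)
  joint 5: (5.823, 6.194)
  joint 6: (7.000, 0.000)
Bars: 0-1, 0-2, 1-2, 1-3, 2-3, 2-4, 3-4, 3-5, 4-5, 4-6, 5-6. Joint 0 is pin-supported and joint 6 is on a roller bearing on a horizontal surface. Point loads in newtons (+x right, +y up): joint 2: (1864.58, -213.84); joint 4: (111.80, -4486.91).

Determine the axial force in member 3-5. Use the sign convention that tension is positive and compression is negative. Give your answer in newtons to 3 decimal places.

-1154.303

N=7 nodes, M=11 members, R=3 reactions → 2N=14, M+R=14
member 0 (0-1): L=5.9865, (cx,cy)=(0.1921,0.9814)
member 1 (0-2): L=2.4630, (cx,cy)=(1.0000,0.0000)
member 2 (1-2): L=6.0199, (cx,cy)=(0.2181,-0.9759)
member 3 (1-3): L=2.2773, (cx,cy)=(0.9985,0.0540)
member 4 (2-3): L=6.0745, (cx,cy)=(0.1582,0.9874)
member 5 (2-4): L=2.2840, (cx,cy)=(1.0000,0.0000)
member 6 (3-4): L=6.1422, (cx,cy)=(0.2154,-0.9765)
member 7 (3-5): L=2.4070, (cx,cy)=(0.9967,0.0814)
member 8 (4-5): L=6.2868, (cx,cy)=(0.1712,0.9852)
member 9 (4-6): L=2.2530, (cx,cy)=(1.0000,0.0000)
member 10 (5-6): L=6.3048, (cx,cy)=(0.1867,-0.9824)
solve A·x = −loads:
  F[0-1] = -1612.7801 N (compression)
  F[0-2] = +2286.1935 N (tension)
  F[1-2] = +1585.4515 N (tension)
  F[1-3] = -656.5727 N (compression)
  F[2-3] = -1350.4475 N (compression)
  F[2-4] = +981.0583 N (tension)
  F[3-4] = +1305.5543 N (tension)
  F[3-5] = -1154.3028 N (compression)
  F[4-5] = +3260.1060 N (tension)
  F[4-6] = +592.4918 N (tension)
  F[5-6] = -3173.8013 N (compression)
  Rx@0 = -1976.3800 N
  Ry@0 = +1582.7429 N
  Ry@6 = +3118.0071 N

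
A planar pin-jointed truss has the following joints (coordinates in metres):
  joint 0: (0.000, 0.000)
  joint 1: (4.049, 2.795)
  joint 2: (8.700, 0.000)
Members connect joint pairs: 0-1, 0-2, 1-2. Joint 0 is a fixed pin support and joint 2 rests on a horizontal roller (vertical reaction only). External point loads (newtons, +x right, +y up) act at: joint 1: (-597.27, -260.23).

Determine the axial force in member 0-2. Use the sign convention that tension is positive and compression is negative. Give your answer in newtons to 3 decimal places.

N=3 nodes, M=3 members, R=3 reactions → 2N=6, M+R=6
member 0 (0-1): L=4.9200, (cx,cy)=(0.8230,0.5681)
member 1 (0-2): L=8.7000, (cx,cy)=(1.0000,0.0000)
member 2 (1-2): L=5.4262, (cx,cy)=(0.8571,-0.5151)
solve A·x = −loads:
  F[0-1] = -582.6549 N (compression)
  F[0-2] = -117.7642 N (compression)
  F[1-2] = +137.3928 N (tension)
  Rx@0 = +597.2700 N
  Ry@0 = +330.9999 N
  Ry@2 = -70.7699 N

-117.764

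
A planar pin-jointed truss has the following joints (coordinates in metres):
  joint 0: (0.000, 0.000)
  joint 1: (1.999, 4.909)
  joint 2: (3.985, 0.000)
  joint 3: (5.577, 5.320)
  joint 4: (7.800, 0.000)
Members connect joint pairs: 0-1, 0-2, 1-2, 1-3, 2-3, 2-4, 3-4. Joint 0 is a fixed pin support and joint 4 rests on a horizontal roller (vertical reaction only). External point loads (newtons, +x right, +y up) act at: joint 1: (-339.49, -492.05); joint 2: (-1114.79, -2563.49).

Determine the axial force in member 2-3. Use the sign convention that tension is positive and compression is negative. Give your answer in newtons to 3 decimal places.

1384.491

N=5 nodes, M=7 members, R=3 reactions → 2N=10, M+R=10
member 0 (0-1): L=5.3004, (cx,cy)=(0.3771,0.9262)
member 1 (0-2): L=3.9850, (cx,cy)=(1.0000,0.0000)
member 2 (1-2): L=5.2955, (cx,cy)=(0.3750,-0.9270)
member 3 (1-3): L=3.6015, (cx,cy)=(0.9935,0.1141)
member 4 (2-3): L=5.5531, (cx,cy)=(0.2867,0.9580)
member 5 (2-4): L=3.8150, (cx,cy)=(1.0000,0.0000)
member 6 (3-4): L=5.7658, (cx,cy)=(0.3856,-0.9227)
solve A·x = −loads:
  F[0-1] = -1979.5989 N (compression)
  F[0-2] = -707.6920 N (compression)
  F[1-2] = +1334.5189 N (tension)
  F[1-3] = -913.5566 N (compression)
  F[2-3] = +1384.4914 N (tension)
  F[2-4] = +510.6728 N (tension)
  F[3-4] = -1324.5268 N (compression)
  Rx@0 = +1454.2800 N
  Ry@0 = +1833.4170 N
  Ry@4 = +1222.1230 N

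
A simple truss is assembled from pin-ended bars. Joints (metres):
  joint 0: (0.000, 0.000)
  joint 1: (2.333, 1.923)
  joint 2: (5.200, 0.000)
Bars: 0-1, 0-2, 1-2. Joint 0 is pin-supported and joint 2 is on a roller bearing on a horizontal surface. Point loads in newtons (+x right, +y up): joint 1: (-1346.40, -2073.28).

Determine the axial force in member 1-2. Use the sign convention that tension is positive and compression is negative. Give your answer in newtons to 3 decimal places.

N=3 nodes, M=3 members, R=3 reactions → 2N=6, M+R=6
member 0 (0-1): L=3.0234, (cx,cy)=(0.7717,0.6360)
member 1 (0-2): L=5.2000, (cx,cy)=(1.0000,0.0000)
member 2 (1-2): L=3.4522, (cx,cy)=(0.8305,-0.5570)
solve A·x = −loads:
  F[0-1] = -2580.0189 N (compression)
  F[0-2] = +644.4801 N (tension)
  F[1-2] = -776.0265 N (compression)
  Rx@0 = +1346.4000 N
  Ry@0 = +1641.0040 N
  Ry@2 = +432.2760 N

-776.026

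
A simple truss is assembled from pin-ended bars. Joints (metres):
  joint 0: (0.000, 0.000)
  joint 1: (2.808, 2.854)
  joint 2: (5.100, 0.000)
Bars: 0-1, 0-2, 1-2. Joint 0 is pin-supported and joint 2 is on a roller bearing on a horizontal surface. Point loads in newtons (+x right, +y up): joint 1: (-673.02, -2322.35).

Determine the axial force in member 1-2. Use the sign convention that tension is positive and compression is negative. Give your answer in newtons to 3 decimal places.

-1156.903

N=3 nodes, M=3 members, R=3 reactions → 2N=6, M+R=6
member 0 (0-1): L=4.0038, (cx,cy)=(0.7013,0.7128)
member 1 (0-2): L=5.1000, (cx,cy)=(1.0000,0.0000)
member 2 (1-2): L=3.6604, (cx,cy)=(0.6262,-0.7797)
solve A·x = −loads:
  F[0-1] = -1992.5124 N (compression)
  F[0-2] = +724.4064 N (tension)
  F[1-2] = -1156.9032 N (compression)
  Rx@0 = +673.0200 N
  Ry@0 = +1420.3187 N
  Ry@2 = +902.0313 N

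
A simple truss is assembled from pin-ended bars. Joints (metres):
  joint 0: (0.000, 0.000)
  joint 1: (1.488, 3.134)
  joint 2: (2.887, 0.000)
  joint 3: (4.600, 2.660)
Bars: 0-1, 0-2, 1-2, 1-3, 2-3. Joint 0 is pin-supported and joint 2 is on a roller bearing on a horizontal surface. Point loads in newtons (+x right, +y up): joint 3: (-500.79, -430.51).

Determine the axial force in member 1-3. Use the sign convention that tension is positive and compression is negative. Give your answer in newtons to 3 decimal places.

N=4 nodes, M=5 members, R=3 reactions → 2N=8, M+R=8
member 0 (0-1): L=3.4693, (cx,cy)=(0.4289,0.9034)
member 1 (0-2): L=2.8870, (cx,cy)=(1.0000,0.0000)
member 2 (1-2): L=3.4321, (cx,cy)=(0.4076,-0.9131)
member 3 (1-3): L=3.1479, (cx,cy)=(0.9886,-0.1506)
member 4 (2-3): L=3.1639, (cx,cy)=(0.5414,0.8407)
solve A·x = −loads:
  F[0-1] = -228.0077 N (compression)
  F[0-2] = -402.9966 N (compression)
  F[1-2] = +259.5180 N (tension)
  F[1-3] = -205.9273 N (compression)
  F[2-3] = -548.9380 N (compression)
  Rx@0 = +500.7900 N
  Ry@0 = +205.9708 N
  Ry@2 = +224.5392 N

-205.927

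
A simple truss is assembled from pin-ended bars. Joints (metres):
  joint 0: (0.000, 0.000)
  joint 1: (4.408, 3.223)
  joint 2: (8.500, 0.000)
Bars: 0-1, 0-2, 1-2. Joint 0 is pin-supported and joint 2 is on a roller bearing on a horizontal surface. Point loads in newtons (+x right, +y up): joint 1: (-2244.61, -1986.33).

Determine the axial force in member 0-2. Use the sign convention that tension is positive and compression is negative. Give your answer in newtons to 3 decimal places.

N=3 nodes, M=3 members, R=3 reactions → 2N=6, M+R=6
member 0 (0-1): L=5.4606, (cx,cy)=(0.8072,0.5902)
member 1 (0-2): L=8.5000, (cx,cy)=(1.0000,0.0000)
member 2 (1-2): L=5.2089, (cx,cy)=(0.7856,-0.6188)
solve A·x = −loads:
  F[0-1] = -3062.1160 N (compression)
  F[0-2] = +227.2426 N (tension)
  F[1-2] = -289.2654 N (compression)
  Rx@0 = +2244.6100 N
  Ry@0 = +1807.3459 N
  Ry@2 = +178.9841 N

227.243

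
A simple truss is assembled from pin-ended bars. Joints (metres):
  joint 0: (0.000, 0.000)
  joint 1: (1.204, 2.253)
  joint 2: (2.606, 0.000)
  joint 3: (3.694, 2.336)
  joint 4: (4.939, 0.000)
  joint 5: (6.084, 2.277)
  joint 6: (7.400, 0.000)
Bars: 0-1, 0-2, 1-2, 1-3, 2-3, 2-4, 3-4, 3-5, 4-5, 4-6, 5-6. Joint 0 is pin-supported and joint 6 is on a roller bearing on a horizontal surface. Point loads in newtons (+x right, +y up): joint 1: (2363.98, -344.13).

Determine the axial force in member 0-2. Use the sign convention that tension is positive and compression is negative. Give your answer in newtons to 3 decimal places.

N=7 nodes, M=11 members, R=3 reactions → 2N=14, M+R=14
member 0 (0-1): L=2.5545, (cx,cy)=(0.4713,0.8820)
member 1 (0-2): L=2.6060, (cx,cy)=(1.0000,0.0000)
member 2 (1-2): L=2.6536, (cx,cy)=(0.5283,-0.8490)
member 3 (1-3): L=2.4914, (cx,cy)=(0.9994,0.0333)
member 4 (2-3): L=2.5769, (cx,cy)=(0.4222,0.9065)
member 5 (2-4): L=2.3330, (cx,cy)=(1.0000,0.0000)
member 6 (3-4): L=2.6471, (cx,cy)=(0.4703,-0.8825)
member 7 (3-5): L=2.3907, (cx,cy)=(0.9997,-0.0247)
member 8 (4-5): L=2.5487, (cx,cy)=(0.4493,0.8934)
member 9 (4-6): L=2.4610, (cx,cy)=(1.0000,0.0000)
member 10 (5-6): L=2.6299, (cx,cy)=(0.5004,-0.8658)
solve A·x = −loads:
  F[0-1] = +489.3597 N (tension)
  F[0-2] = +2133.3352 N (tension)
  F[1-2] = -977.1450 N (compression)
  F[1-3] = -1617.9704 N (compression)
  F[2-3] = +915.2005 N (tension)
  F[2-4] = +1230.6696 N (tension)
  F[3-4] = -855.8562 N (compression)
  F[3-5] = -828.3842 N (compression)
  F[4-5] = +845.3991 N (tension)
  F[4-6] = +448.3341 N (tension)
  F[5-6] = -895.9664 N (compression)
  Rx@0 = -2363.9800 N
  Ry@0 = -431.5970 N
  Ry@6 = +775.7270 N

2133.335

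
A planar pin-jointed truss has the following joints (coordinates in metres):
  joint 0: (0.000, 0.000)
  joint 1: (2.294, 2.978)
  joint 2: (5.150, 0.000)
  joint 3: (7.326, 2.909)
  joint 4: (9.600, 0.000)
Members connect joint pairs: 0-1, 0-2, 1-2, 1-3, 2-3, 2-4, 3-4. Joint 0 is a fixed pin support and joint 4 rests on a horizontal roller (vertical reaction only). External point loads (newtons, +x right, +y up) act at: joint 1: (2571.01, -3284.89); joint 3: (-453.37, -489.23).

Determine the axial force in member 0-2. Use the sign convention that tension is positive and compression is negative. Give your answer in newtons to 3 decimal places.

3624.113

N=5 nodes, M=7 members, R=3 reactions → 2N=10, M+R=10
member 0 (0-1): L=3.7591, (cx,cy)=(0.6103,0.7922)
member 1 (0-2): L=5.1500, (cx,cy)=(1.0000,0.0000)
member 2 (1-2): L=4.1262, (cx,cy)=(0.6922,-0.7217)
member 3 (1-3): L=5.0325, (cx,cy)=(0.9999,-0.0137)
member 4 (2-3): L=3.6328, (cx,cy)=(0.5990,0.8008)
member 5 (2-4): L=4.4500, (cx,cy)=(1.0000,0.0000)
member 6 (3-4): L=3.6923, (cx,cy)=(0.6159,-0.7878)
solve A·x = −loads:
  F[0-1] = -2468.6133 N (compression)
  F[0-2] = +3624.1127 N (tension)
  F[1-2] = -1787.7594 N (compression)
  F[1-3] = -2840.3189 N (compression)
  F[2-3] = +1611.3338 N (tension)
  F[2-4] = +1421.5147 N (tension)
  F[3-4] = -2308.1409 N (compression)
  Rx@0 = -2117.6400 N
  Ry@0 = +1955.6563 N
  Ry@4 = +1818.4637 N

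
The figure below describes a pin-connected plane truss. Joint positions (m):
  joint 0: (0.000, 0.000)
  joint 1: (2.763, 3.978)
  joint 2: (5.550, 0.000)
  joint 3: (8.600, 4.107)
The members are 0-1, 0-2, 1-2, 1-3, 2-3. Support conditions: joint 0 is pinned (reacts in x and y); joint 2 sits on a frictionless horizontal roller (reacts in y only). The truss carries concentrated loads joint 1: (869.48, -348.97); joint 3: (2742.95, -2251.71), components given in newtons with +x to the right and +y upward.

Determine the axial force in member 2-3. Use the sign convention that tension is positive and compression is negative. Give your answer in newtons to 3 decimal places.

-2928.287

N=4 nodes, M=5 members, R=3 reactions → 2N=8, M+R=8
member 0 (0-1): L=4.8434, (cx,cy)=(0.5705,0.8213)
member 1 (0-2): L=5.5500, (cx,cy)=(1.0000,0.0000)
member 2 (1-2): L=4.8571, (cx,cy)=(0.5738,-0.8190)
member 3 (1-3): L=5.8384, (cx,cy)=(0.9998,0.0221)
member 4 (2-3): L=5.1157, (cx,cy)=(0.5962,0.8028)
solve A·x = −loads:
  F[0-1] = +4523.4112 N (tension)
  F[0-2] = +1031.9802 N (tension)
  F[1-2] = -4841.1990 N (compression)
  F[1-3] = +4489.9165 N (tension)
  F[2-3] = -2928.2868 N (compression)
  Rx@0 = -3612.4300 N
  Ry@0 = -3715.1754 N
  Ry@2 = +6315.8554 N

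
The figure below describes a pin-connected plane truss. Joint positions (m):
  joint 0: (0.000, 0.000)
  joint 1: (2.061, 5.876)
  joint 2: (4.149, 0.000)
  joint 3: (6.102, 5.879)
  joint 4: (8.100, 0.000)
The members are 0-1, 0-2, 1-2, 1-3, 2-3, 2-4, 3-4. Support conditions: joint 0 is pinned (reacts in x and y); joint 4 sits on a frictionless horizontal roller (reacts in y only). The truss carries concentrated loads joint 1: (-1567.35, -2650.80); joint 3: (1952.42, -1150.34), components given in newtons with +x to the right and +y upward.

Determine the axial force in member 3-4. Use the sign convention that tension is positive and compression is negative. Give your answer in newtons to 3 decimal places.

-1923.434

N=5 nodes, M=7 members, R=3 reactions → 2N=10, M+R=10
member 0 (0-1): L=6.2270, (cx,cy)=(0.3310,0.9436)
member 1 (0-2): L=4.1490, (cx,cy)=(1.0000,0.0000)
member 2 (1-2): L=6.2360, (cx,cy)=(0.3348,-0.9423)
member 3 (1-3): L=4.0410, (cx,cy)=(1.0000,0.0007)
member 4 (2-3): L=6.1949, (cx,cy)=(0.3153,0.9490)
member 5 (2-4): L=3.9510, (cx,cy)=(1.0000,0.0000)
member 6 (3-4): L=6.2092, (cx,cy)=(0.3218,-0.9468)
solve A·x = −loads:
  F[0-1] = -2098.2668 N (compression)
  F[0-2] = +1079.5540 N (tension)
  F[1-2] = -711.0126 N (compression)
  F[1-3] = +1110.9364 N (tension)
  F[2-3] = +705.9719 N (tension)
  F[2-4] = +618.9199 N (tension)
  F[3-4] = -1923.4340 N (compression)
  Rx@0 = -385.0700 N
  Ry@0 = +1980.0039 N
  Ry@4 = +1821.1361 N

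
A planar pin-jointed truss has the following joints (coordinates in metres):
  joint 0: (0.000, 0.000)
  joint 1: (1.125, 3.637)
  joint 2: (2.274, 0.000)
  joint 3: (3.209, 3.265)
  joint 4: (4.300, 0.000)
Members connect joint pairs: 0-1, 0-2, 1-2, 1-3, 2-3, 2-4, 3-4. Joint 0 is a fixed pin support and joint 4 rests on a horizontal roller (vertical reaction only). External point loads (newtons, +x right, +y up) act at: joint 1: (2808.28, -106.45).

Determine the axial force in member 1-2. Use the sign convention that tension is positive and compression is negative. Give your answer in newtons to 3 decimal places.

N=5 nodes, M=7 members, R=3 reactions → 2N=10, M+R=10
member 0 (0-1): L=3.8070, (cx,cy)=(0.2955,0.9553)
member 1 (0-2): L=2.2740, (cx,cy)=(1.0000,0.0000)
member 2 (1-2): L=3.8142, (cx,cy)=(0.3012,-0.9535)
member 3 (1-3): L=2.1169, (cx,cy)=(0.9844,-0.1757)
member 4 (2-3): L=3.3962, (cx,cy)=(0.2753,0.9614)
member 5 (2-4): L=2.0260, (cx,cy)=(1.0000,0.0000)
member 6 (3-4): L=3.4425, (cx,cy)=(0.3169,-0.9485)
solve A·x = −loads:
  F[0-1] = +2404.0459 N (tension)
  F[0-2] = +2097.8681 N (tension)
  F[1-2] = -2254.6297 N (compression)
  F[1-3] = -1441.0984 N (compression)
  F[2-3] = +2236.3130 N (tension)
  F[2-4] = +803.0070 N (tension)
  F[3-4] = -2533.7456 N (compression)
  Rx@0 = -2808.2800 N
  Ry@0 = -2296.6827 N
  Ry@4 = +2403.1327 N

-2254.630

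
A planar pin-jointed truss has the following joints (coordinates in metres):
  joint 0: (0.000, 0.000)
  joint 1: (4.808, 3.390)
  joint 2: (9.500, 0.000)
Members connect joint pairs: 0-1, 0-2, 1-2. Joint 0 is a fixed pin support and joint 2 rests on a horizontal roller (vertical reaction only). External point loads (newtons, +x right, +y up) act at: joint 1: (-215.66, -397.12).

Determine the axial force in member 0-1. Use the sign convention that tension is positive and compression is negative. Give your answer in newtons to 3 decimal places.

N=3 nodes, M=3 members, R=3 reactions → 2N=6, M+R=6
member 0 (0-1): L=5.8829, (cx,cy)=(0.8173,0.5762)
member 1 (0-2): L=9.5000, (cx,cy)=(1.0000,0.0000)
member 2 (1-2): L=5.7885, (cx,cy)=(0.8106,-0.5856)
solve A·x = −loads:
  F[0-1] = -473.9185 N (compression)
  F[0-2] = +171.6635 N (tension)
  F[1-2] = -211.7812 N (compression)
  Rx@0 = +215.6600 N
  Ry@0 = +273.0920 N
  Ry@2 = +124.0280 N

-473.918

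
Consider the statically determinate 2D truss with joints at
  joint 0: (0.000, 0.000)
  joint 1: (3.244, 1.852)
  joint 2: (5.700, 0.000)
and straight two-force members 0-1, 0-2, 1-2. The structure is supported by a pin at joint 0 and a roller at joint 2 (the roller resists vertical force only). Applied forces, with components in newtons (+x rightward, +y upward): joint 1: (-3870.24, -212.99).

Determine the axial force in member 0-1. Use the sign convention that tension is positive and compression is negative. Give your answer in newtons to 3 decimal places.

-2721.420

N=3 nodes, M=3 members, R=3 reactions → 2N=6, M+R=6
member 0 (0-1): L=3.7354, (cx,cy)=(0.8684,0.4958)
member 1 (0-2): L=5.7000, (cx,cy)=(1.0000,0.0000)
member 2 (1-2): L=3.0760, (cx,cy)=(0.7984,-0.6021)
solve A·x = −loads:
  F[0-1] = -2721.4204 N (compression)
  F[0-2] = -1506.8476 N (compression)
  F[1-2] = +1887.2470 N (tension)
  Rx@0 = +3870.2400 N
  Ry@0 = +1349.2610 N
  Ry@2 = -1136.2710 N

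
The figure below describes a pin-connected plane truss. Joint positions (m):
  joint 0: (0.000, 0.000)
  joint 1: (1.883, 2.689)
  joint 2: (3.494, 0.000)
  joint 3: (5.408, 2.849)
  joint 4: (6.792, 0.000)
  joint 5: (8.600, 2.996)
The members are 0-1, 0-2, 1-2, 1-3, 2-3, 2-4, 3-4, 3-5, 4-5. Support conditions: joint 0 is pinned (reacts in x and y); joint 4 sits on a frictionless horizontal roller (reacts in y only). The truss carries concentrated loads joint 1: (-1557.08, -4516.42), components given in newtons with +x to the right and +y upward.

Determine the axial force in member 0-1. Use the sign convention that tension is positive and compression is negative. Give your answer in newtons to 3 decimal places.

N=6 nodes, M=9 members, R=3 reactions → 2N=12, M+R=12
member 0 (0-1): L=3.2827, (cx,cy)=(0.5736,0.8191)
member 1 (0-2): L=3.4940, (cx,cy)=(1.0000,0.0000)
member 2 (1-2): L=3.1347, (cx,cy)=(0.5139,-0.8578)
member 3 (1-3): L=3.5286, (cx,cy)=(0.9990,0.0453)
member 4 (2-3): L=3.4322, (cx,cy)=(0.5577,0.8301)
member 5 (2-4): L=3.2980, (cx,cy)=(1.0000,0.0000)
member 6 (3-4): L=3.1674, (cx,cy)=(0.4370,-0.8995)
member 7 (3-5): L=3.1954, (cx,cy)=(0.9989,0.0460)
member 8 (4-5): L=3.4993, (cx,cy)=(0.5167,0.8562)
solve A·x = −loads:
  F[0-1] = -4737.6456 N (compression)
  F[0-2] = +1160.4593 N (tension)
  F[1-2] = -781.1737 N (compression)
  F[1-3] = -759.7701 N (compression)
  F[2-3] = +807.2963 N (tension)
  F[2-4] = +308.7958 N (tension)
  F[3-4] = -706.6992 N (compression)
  F[3-5] = -0.0000 N (compression)
  F[4-5] = +0.0000 N (tension)
  Rx@0 = +1557.0800 N
  Ry@0 = +3880.7559 N
  Ry@4 = +635.6641 N

-4737.646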